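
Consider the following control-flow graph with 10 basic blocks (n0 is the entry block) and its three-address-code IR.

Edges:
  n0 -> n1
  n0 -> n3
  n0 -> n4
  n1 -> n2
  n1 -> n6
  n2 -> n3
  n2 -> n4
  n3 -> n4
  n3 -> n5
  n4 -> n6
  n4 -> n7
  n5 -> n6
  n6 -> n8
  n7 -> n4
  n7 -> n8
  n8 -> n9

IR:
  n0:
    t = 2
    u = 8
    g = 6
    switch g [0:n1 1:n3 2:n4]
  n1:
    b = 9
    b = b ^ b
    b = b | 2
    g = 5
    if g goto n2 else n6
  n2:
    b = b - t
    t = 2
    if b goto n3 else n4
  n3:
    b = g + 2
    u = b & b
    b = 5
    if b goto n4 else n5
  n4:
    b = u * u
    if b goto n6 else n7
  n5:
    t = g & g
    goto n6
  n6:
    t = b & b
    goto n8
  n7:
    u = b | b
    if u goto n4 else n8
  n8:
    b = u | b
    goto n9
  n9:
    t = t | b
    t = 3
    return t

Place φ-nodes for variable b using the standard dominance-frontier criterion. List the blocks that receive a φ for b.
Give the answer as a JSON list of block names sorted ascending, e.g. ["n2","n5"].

Answer: ["n3", "n4", "n6", "n8"]

Derivation:
idom tree: n1←n0 n2←n1 n3←n0 n4←n0 n5←n3 n6←n0 n7←n4 n8←n0 n9←n8
Dom∩ at merges:
  n3: preds {n0,n2}: {n0} ∩ {n0,n1,n2} = {n0}; idom=n0
  n4: preds {n0,n2,n3,n7}: {n0} ∩ {n0,n1,n2} ∩ {n0,n3} ∩ {n0,n4,n7} = {n0}; idom=n0
  n6: preds {n1,n4,n5}: {n0,n1} ∩ {n0,n4} ∩ {n0,n3,n5} = {n0}; idom=n0
  n8: preds {n6,n7}: {n0,n6} ∩ {n0,n4,n7} = {n0}; idom=n0

DF walk-up:
  join n3 pred n0: · stop@n0
  join n3 pred n2: n2→n1 stop@n0
  join n4 pred n0: · stop@n0
  join n4 pred n2: n2→n1 stop@n0
  join n4 pred n3: n3 stop@n0
  join n4 pred n7: n7→n4 stop@n0
  join n6 pred n1: n1 stop@n0
  join n6 pred n4: n4 stop@n0
  join n6 pred n5: n5→n3 stop@n0
  join n8 pred n6: n6 stop@n0
  join n8 pred n7: n7→n4 stop@n0
  n0 → ∅
  n1 → {n3,n4,n6}
  n2 → {n3,n4}
  n3 → {n4,n6}
  n4 → {n4,n6,n8}
  n5 → {n6}
  n6 → {n8}
  n7 → {n4,n8}
  n8 → ∅
  n9 → ∅

φ for b: defs {n1,n2,n3,n4,n8}
  DF⁺ = {n3,n4,n6,n8}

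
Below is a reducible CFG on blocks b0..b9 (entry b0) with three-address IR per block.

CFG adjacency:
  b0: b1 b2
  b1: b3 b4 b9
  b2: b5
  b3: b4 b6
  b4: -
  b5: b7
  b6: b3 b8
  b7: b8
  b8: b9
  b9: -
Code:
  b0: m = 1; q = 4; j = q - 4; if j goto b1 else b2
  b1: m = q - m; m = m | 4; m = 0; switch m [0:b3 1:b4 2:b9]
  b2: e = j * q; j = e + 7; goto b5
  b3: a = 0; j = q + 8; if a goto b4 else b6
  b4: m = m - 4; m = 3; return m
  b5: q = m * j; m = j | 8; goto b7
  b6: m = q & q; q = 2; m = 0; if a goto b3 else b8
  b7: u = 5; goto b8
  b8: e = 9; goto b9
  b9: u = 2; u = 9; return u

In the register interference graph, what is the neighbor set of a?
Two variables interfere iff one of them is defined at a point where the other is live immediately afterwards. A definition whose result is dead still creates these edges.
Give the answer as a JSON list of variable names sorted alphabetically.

Answer: ["j", "m", "q"]

Working:
Per-block:
  b0: def={j,m,q} ue=∅
  b1: def={m} ue={m,q}
  b2: def={e,j} ue={j,q}
  b3: def={a,j} ue={q}
  b4: def={m} ue={m}
  b5: def={m,q} ue={j,m}
  b6: def={m,q} ue={a,q}
  b7: def={u} ue=∅
  b8: def={e} ue=∅
  b9: def={u} ue=∅

Liveness:
  b0 li=∅ lo={j,m,q}
  b1 li={m,q} lo={m,q}
  b2 li={j,m,q} lo={j,m}
  b3 li={m,q} lo={a,m,q}
  b4 li={m} lo=∅
  b5 li={j,m} lo=∅
  b6 li={a,q} lo={m,q}
  b7 li=∅ lo=∅
  b8 li=∅ lo=∅
  b9 li=∅ lo=∅

Interference:
  a — {j,m,q}
  e — {m}
  j — {a,m,q}
  m — {a,e,j,q}
  q — {a,j,m}
  u — ∅

N(a) = ["j", "m", "q"]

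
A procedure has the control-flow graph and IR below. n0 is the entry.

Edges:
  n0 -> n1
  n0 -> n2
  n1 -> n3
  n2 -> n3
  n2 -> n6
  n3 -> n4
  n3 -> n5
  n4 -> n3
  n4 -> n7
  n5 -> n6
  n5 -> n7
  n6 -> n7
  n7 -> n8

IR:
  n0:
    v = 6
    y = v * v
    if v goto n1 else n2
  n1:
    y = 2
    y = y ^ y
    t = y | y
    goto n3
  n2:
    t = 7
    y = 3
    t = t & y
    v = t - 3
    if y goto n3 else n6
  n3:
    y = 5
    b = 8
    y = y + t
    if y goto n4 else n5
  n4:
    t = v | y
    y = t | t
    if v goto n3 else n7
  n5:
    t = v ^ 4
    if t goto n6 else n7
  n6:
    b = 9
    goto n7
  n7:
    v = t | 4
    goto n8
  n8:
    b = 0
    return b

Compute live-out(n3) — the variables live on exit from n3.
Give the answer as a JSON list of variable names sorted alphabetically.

Answer: ["v", "y"]

Derivation:
Block summaries:
  n0: {v,y} / ∅
  n1: {t,y} / ∅
  n2: {t,v,y} / ∅
  n3: {b,y} / {t}
  n4: {t,y} / {v,y}
  n5: {t} / {v}
  n6: {b} / ∅
  n7: {v} / {t}
  n8: {b} / ∅

Backward fixpoint:
  live n0: ∅→{v}
  live n1: {v}→{t,v}
  live n2: ∅→{t,v}
  live n3: {t,v}→{v,y}
  live n4: {v,y}→{t,v}
  live n5: {v}→{t}
  live n6: {t}→{t}
  live n7: {t}→∅
  live n8: ∅→∅

live-out(n3) = ["v", "y"]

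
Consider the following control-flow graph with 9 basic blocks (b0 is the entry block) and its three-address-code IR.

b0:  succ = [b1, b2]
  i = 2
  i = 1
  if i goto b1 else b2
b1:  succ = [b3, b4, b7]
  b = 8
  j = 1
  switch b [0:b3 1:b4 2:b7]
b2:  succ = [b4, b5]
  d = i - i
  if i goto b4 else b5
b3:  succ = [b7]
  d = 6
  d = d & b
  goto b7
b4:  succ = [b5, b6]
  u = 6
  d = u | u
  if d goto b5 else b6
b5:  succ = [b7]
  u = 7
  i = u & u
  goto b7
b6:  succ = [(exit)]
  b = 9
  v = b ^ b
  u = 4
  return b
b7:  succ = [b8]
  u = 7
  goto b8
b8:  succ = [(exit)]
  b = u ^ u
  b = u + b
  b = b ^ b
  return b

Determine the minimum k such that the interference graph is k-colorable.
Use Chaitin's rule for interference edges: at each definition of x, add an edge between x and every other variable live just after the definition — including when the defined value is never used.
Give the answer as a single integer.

Answer: 2

Derivation:
Block summaries:
  b0 def {i} use ∅
  b1 def {b,j} use ∅
  b2 def {d} use {i}
  b3 def {d} use {b}
  b4 def {d,u} use ∅
  b5 def {i,u} use ∅
  b6 def {b,u,v} use ∅
  b7 def {u} use ∅
  b8 def {b} use {u}

Live sets:
  b0: in=∅ out={i}
  b1: in=∅ out={b}
  b2: in={i} out=∅
  b3: in={b} out=∅
  b4: in=∅ out=∅
  b5: in=∅ out=∅
  b6: in=∅ out=∅
  b7: in=∅ out={u}
  b8: in={u} out=∅

Interference:
  b: {d,j,u,v}
  d: {b,i}
  i: {d}
  j: {b}
  u: {b}
  v: {b}

Colouring:
  {b,d} pairwise interfere (2-clique) ⇒ χ ≥ 2
  assign b→R0 d→R1 i→R0 j→R1 u→R1 v→R1 — no edge inside a register ⇒ χ ≤ 2
  χ = 2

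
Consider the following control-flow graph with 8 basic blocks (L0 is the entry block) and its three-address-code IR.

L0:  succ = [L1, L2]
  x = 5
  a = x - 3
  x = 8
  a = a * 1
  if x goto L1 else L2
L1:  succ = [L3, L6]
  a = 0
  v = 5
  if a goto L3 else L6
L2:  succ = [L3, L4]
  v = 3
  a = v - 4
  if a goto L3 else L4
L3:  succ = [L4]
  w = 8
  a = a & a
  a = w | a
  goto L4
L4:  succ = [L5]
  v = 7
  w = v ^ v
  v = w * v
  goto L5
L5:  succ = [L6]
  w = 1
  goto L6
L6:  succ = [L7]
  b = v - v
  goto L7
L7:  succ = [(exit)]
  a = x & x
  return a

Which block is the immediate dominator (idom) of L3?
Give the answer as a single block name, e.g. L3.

Answer: L0

Analysis:
idom tree: L1←L0 L2←L0 L3←L0 L4←L0 L5←L4 L6←L0 L7←L6
Dom∩ at merges:
  L3: preds {L1,L2}: {L0,L1} ∩ {L0,L2} = {L0}; idom=L0
  L4: preds {L2,L3}: {L0,L2} ∩ {L0,L3} = {L0}; idom=L0
  L6: preds {L1,L5}: {L0,L1} ∩ {L0,L4,L5} = {L0}; idom=L0

idom(L3) = L0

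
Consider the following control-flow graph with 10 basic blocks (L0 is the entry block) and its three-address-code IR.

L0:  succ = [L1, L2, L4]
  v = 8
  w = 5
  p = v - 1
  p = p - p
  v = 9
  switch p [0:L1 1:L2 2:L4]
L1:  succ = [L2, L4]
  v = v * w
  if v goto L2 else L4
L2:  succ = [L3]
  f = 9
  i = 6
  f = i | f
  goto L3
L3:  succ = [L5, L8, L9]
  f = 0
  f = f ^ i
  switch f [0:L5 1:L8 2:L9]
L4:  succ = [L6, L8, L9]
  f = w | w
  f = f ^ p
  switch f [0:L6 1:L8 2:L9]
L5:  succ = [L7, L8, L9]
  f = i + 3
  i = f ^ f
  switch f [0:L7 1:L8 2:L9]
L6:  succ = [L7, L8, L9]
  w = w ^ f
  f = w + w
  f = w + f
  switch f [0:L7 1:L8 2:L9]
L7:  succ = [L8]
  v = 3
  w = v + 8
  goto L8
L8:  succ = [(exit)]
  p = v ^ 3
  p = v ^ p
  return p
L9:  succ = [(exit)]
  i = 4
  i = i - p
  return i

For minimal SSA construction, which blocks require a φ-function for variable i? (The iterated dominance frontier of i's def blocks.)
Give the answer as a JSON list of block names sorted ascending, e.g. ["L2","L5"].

Answer: ["L7", "L8", "L9"]

Derivation:
idom tree: L1←L0 L2←L0 L3←L2 L4←L0 L5←L3 L6←L4 L7←L0 L8←L0 L9←L0
Dom∩ at merges:
  L2: preds {L0,L1}: {L0} ∩ {L0,L1} = {L0}; idom=L0
  L4: preds {L0,L1}: {L0} ∩ {L0,L1} = {L0}; idom=L0
  L7: preds {L5,L6}: {L0,L2,L3,L5} ∩ {L0,L4,L6} = {L0}; idom=L0
  L8: preds {L3,L4,L5,L6,L7}: {L0,L2,L3} ∩ {L0,L4} ∩ {L0,L2,L3,L5} ∩ {L0,L4,L6} ∩ {L0,L7} = {L0}; idom=L0
  L9: preds {L3,L4,L5,L6}: {L0,L2,L3} ∩ {L0,L4} ∩ {L0,L2,L3,L5} ∩ {L0,L4,L6} = {L0}; idom=L0

Frontier:
  join L2 pred L0: · stop@L0
  join L2 pred L1: L1 stop@L0
  join L4 pred L0: · stop@L0
  join L4 pred L1: L1 stop@L0
  join L7 pred L5: L5→L3→L2 stop@L0
  join L7 pred L6: L6→L4 stop@L0
  join L8 pred L3: L3→L2 stop@L0
  join L8 pred L4: L4 stop@L0
  join L8 pred L5: L5→L3→L2 stop@L0
  join L8 pred L6: L6→L4 stop@L0
  join L8 pred L7: L7 stop@L0
  join L9 pred L3: L3→L2 stop@L0
  join L9 pred L4: L4 stop@L0
  join L9 pred L5: L5→L3→L2 stop@L0
  join L9 pred L6: L6→L4 stop@L0
  DF(L0)=∅
  DF(L1)={L2,L4}
  DF(L2)={L7,L8,L9}
  DF(L3)={L7,L8,L9}
  DF(L4)={L7,L8,L9}
  DF(L5)={L7,L8,L9}
  DF(L6)={L7,L8,L9}
  DF(L7)={L8}
  DF(L8)=∅
  DF(L9)=∅

φ for i: defs {L2,L5,L9}
  DF⁺ = {L7,L8,L9}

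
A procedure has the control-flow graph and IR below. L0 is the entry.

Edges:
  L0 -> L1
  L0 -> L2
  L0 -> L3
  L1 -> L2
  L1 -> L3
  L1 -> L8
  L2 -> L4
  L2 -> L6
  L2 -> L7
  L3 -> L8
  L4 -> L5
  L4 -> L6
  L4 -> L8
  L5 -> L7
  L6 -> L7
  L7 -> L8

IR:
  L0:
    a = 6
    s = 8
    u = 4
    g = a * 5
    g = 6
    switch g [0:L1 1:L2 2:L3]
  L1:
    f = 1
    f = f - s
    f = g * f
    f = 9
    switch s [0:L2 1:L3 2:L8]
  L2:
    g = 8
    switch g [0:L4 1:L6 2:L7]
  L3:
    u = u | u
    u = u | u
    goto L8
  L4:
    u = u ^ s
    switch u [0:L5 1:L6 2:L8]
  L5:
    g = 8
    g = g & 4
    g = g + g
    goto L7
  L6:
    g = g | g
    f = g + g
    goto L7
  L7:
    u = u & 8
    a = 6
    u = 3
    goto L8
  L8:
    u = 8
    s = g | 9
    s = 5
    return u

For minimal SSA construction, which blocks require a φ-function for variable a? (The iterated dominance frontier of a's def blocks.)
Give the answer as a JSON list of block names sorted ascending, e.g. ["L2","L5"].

Answer: ["L8"]

Analysis:
idom tree: L1←L0 L2←L0 L3←L0 L4←L2 L5←L4 L6←L2 L7←L2 L8←L0
Dom at joins:
  L2: preds {L0,L1}: {L0} ∩ {L0,L1} = {L0}; idom=L0
  L3: preds {L0,L1}: {L0} ∩ {L0,L1} = {L0}; idom=L0
  L6: preds {L2,L4}: {L0,L2} ∩ {L0,L2,L4} = {L0,L2}; idom=L2
  L7: preds {L2,L5,L6}: {L0,L2} ∩ {L0,L2,L4,L5} ∩ {L0,L2,L6} = {L0,L2}; idom=L2
  L8: preds {L1,L3,L4,L7}: {L0,L1} ∩ {L0,L3} ∩ {L0,L2,L4} ∩ {L0,L2,L7} = {L0}; idom=L0

DF derivation:
  L2←L0: walk · to L0
  L2←L1: walk L1 to L0
  L3←L0: walk · to L0
  L3←L1: walk L1 to L0
  L6←L2: walk · to L2
  L6←L4: walk L4 to L2
  L7←L2: walk · to L2
  L7←L5: walk L5→L4 to L2
  L7←L6: walk L6 to L2
  L8←L1: walk L1 to L0
  L8←L3: walk L3 to L0
  L8←L4: walk L4→L2 to L0
  L8←L7: walk L7→L2 to L0
  L0 → ∅
  L1 → {L2,L3,L8}
  L2 → {L8}
  L3 → {L8}
  L4 → {L6,L7,L8}
  L5 → {L7}
  L6 → {L7}
  L7 → {L8}
  L8 → ∅

φ for a: defs {L0,L7}
  DF⁺ = {L8}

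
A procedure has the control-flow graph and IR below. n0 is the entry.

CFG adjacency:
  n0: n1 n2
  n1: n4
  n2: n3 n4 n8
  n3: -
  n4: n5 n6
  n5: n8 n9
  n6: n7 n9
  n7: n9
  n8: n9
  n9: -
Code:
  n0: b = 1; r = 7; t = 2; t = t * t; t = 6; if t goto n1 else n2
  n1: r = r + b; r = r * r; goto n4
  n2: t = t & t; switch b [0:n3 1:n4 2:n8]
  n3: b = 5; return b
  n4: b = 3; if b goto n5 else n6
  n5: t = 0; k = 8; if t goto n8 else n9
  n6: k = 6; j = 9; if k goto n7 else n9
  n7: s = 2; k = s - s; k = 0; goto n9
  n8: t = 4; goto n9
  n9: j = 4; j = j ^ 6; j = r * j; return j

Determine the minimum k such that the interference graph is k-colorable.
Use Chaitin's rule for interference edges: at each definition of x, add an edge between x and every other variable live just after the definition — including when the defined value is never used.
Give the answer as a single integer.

Answer: 3

Working:
Per-block:
  n0 def {b,r,t} use ∅
  n1 def {r} use {b,r}
  n2 def {t} use {b,t}
  n3 def {b} use ∅
  n4 def {b} use ∅
  n5 def {k,t} use ∅
  n6 def {j,k} use ∅
  n7 def {k,s} use ∅
  n8 def {t} use ∅
  n9 def {j} use {r}

Live sets:
  n0 li=∅ lo={b,r,t}
  n1 li={b,r} lo={r}
  n2 li={b,r,t} lo={r}
  n3 li=∅ lo=∅
  n4 li={r} lo={r}
  n5 li={r} lo={r}
  n6 li={r} lo={r}
  n7 li={r} lo={r}
  n8 li={r} lo={r}
  n9 li={r} lo=∅

Interfere edges:
  b: {r,t}
  j: {k,r}
  k: {j,r,t}
  r: {b,j,k,s,t}
  s: {r}
  t: {b,k,r}

Colouring:
  {b,r,t} pairwise interfere (3-clique) ⇒ χ ≥ 3
  3-colouring: c0={r}  c1={b,k,s}  c2={j,t}
  χ = 3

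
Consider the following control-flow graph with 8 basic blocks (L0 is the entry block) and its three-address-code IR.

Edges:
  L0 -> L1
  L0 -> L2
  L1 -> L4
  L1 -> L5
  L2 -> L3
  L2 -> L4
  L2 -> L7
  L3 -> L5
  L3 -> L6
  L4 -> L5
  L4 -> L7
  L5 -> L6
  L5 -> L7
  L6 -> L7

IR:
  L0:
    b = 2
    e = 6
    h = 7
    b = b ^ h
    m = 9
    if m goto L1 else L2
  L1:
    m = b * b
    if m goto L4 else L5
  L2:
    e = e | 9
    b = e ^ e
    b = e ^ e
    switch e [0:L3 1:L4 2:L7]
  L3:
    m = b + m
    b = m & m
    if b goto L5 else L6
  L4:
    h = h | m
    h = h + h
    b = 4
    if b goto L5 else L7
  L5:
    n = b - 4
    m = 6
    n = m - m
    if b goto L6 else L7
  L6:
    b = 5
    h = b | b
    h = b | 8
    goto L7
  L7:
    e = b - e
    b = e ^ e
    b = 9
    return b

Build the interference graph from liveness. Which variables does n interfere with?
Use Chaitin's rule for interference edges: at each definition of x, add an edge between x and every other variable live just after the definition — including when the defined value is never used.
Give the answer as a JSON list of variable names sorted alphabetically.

Answer: ["b", "e"]

Analysis:
Per-block:
  L0: {b,e,h,m} / ∅
  L1: {m} / {b}
  L2: {b,e} / {e}
  L3: {b,m} / {b,m}
  L4: {b,h} / {h,m}
  L5: {m,n} / {b}
  L6: {b,h} / ∅
  L7: {b,e} / {b,e}

Backward fixpoint:
  live L0: ∅→{b,e,h,m}
  live L1: {b,e,h}→{b,e,h,m}
  live L2: {e,h,m}→{b,e,h,m}
  live L3: {b,e,m}→{b,e}
  live L4: {e,h,m}→{b,e}
  live L5: {b,e}→{b,e}
  live L6: {e}→{b,e}
  live L7: {b,e}→∅

Conflict graph:
  b↔{e,h,m,n}
  e↔{b,h,m,n}
  h↔{b,e,m}
  m↔{b,e,h}
  n↔{b,e}

N(n) = ["b", "e"]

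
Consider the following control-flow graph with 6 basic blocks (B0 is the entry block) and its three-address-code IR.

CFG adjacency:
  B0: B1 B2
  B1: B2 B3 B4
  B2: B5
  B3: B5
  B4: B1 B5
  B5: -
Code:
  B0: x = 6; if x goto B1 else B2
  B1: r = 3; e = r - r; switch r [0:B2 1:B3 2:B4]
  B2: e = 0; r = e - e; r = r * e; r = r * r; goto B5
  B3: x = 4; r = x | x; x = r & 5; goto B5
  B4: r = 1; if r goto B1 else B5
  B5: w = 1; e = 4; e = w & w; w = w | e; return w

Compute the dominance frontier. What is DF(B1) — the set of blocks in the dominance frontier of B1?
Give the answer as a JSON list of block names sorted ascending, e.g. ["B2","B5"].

Answer: ["B1", "B2", "B5"]

Working:
idom tree: B1←B0 B2←B0 B3←B1 B4←B1 B5←B0
Join-block Dom:
  B1: preds {B0,B4}: {B0} ∩ {B0,B1,B4} = {B0}; idom=B0
  B2: preds {B0,B1}: {B0} ∩ {B0,B1} = {B0}; idom=B0
  B5: preds {B2,B3,B4}: {B0,B2} ∩ {B0,B1,B3} ∩ {B0,B1,B4} = {B0}; idom=B0

DF derivation:
  join B1 pred B0: · stop@B0
  join B1 pred B4: B4→B1 stop@B0
  join B2 pred B0: · stop@B0
  join B2 pred B1: B1 stop@B0
  join B5 pred B2: B2 stop@B0
  join B5 pred B3: B3→B1 stop@B0
  join B5 pred B4: B4→B1 stop@B0
  DF(B0)=∅
  DF(B1)={B1,B2,B5}
  DF(B2)={B5}
  DF(B3)={B5}
  DF(B4)={B1,B5}
  DF(B5)=∅

DF(B1) = ["B1", "B2", "B5"]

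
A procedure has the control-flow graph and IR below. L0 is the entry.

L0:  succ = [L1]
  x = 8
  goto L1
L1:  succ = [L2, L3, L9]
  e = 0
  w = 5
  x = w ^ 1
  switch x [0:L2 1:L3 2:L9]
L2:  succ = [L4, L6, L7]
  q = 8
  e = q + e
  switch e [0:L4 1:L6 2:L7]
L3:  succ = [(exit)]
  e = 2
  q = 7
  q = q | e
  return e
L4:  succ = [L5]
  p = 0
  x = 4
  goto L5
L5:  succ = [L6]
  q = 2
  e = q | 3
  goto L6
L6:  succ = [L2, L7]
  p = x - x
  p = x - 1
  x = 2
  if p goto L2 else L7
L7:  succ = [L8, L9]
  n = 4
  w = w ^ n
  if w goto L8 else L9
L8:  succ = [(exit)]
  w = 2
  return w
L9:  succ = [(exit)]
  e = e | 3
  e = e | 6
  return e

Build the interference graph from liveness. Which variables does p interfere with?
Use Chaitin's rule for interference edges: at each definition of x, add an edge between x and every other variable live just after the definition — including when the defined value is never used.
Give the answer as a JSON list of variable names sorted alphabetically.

def/use:
  L0: {x} / ∅
  L1: {e,w,x} / ∅
  L2: {e,q} / {e}
  L3: {e,q} / ∅
  L4: {p,x} / ∅
  L5: {e,q} / ∅
  L6: {p,x} / {x}
  L7: {n,w} / {w}
  L8: {w} / ∅
  L9: {e} / {e}

Liveness:
  L0: in=∅ out=∅
  L1: in=∅ out={e,w,x}
  L2: in={e,w,x} out={e,w,x}
  L3: in=∅ out=∅
  L4: in={w} out={w,x}
  L5: in={w,x} out={e,w,x}
  L6: in={e,w,x} out={e,w,x}
  L7: in={e,w} out={e}
  L8: in=∅ out=∅
  L9: in={e} out=∅

Conflict graph:
  e↔{n,p,q,w,x}
  n↔{e,w}
  p↔{e,w,x}
  q↔{e,w,x}
  w↔{e,n,p,q,x}
  x↔{e,p,q,w}

N(p) = ["e", "w", "x"]

Answer: ["e", "w", "x"]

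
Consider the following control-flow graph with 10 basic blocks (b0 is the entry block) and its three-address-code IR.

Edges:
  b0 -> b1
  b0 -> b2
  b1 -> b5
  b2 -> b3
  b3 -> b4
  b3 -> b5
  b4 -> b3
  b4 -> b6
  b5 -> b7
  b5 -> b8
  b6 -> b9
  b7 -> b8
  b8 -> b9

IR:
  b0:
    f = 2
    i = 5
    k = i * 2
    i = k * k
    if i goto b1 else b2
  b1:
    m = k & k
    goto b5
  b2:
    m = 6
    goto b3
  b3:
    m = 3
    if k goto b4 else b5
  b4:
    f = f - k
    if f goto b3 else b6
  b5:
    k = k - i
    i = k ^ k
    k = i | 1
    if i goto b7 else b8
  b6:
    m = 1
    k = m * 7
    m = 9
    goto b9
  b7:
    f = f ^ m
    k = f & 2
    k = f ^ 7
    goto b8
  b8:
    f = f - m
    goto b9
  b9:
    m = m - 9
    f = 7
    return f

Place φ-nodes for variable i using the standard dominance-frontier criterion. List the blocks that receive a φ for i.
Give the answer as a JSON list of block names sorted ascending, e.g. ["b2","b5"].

idom tree: b1←b0 b2←b0 b3←b2 b4←b3 b5←b0 b6←b4 b7←b5 b8←b5 b9←b0
Dom at joins:
  b3: preds {b2,b4}: {b0,b2} ∩ {b0,b2,b3,b4} = {b0,b2}; idom=b2
  b5: preds {b1,b3}: {b0,b1} ∩ {b0,b2,b3} = {b0}; idom=b0
  b8: preds {b5,b7}: {b0,b5} ∩ {b0,b5,b7} = {b0,b5}; idom=b5
  b9: preds {b6,b8}: {b0,b2,b3,b4,b6} ∩ {b0,b5,b8} = {b0}; idom=b0

Frontier:
  b3←b2: walk · to b2
  b3←b4: walk b4→b3 to b2
  b5←b1: walk b1 to b0
  b5←b3: walk b3→b2 to b0
  b8←b5: walk · to b5
  b8←b7: walk b7 to b5
  b9←b6: walk b6→b4→b3→b2 to b0
  b9←b8: walk b8→b5 to b0
  DF(b0)=∅
  DF(b1)={b5}
  DF(b2)={b5,b9}
  DF(b3)={b3,b5,b9}
  DF(b4)={b3,b9}
  DF(b5)={b9}
  DF(b6)={b9}
  DF(b7)={b8}
  DF(b8)={b9}
  DF(b9)=∅

φ for i: defs {b0,b5}
  DF⁺ = {b9}

Answer: ["b9"]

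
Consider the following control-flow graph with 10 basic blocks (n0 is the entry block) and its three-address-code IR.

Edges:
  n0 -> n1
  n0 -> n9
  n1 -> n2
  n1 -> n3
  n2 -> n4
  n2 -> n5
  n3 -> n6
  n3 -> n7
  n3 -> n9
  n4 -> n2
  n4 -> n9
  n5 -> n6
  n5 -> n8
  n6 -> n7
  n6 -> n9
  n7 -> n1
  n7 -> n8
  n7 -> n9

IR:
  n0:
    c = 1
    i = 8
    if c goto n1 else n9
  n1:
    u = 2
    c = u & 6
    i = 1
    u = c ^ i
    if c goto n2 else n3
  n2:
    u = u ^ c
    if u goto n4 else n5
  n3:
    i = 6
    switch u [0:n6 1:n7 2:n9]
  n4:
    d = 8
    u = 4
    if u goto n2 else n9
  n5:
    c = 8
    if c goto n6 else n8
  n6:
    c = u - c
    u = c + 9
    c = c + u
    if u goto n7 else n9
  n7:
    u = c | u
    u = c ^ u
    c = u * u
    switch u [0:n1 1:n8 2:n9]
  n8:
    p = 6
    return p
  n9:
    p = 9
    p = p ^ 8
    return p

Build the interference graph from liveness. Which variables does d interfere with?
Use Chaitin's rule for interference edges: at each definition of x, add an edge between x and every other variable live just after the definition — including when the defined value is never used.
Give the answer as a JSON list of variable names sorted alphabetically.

Answer: ["c"]

Analysis:
Per-block:
  n0: def={c,i} ue=∅
  n1: def={c,i,u} ue=∅
  n2: def={u} ue={c,u}
  n3: def={i} ue={u}
  n4: def={d,u} ue=∅
  n5: def={c} ue=∅
  n6: def={c,u} ue={c,u}
  n7: def={c,u} ue={c,u}
  n8: def={p} ue=∅
  n9: def={p} ue=∅

Live sets:
  n0 li=∅ lo=∅
  n1 li=∅ lo={c,u}
  n2 li={c,u} lo={c,u}
  n3 li={c,u} lo={c,u}
  n4 li={c} lo={c,u}
  n5 li={u} lo={c,u}
  n6 li={c,u} lo={c,u}
  n7 li={c,u} lo=∅
  n8 li=∅ lo=∅
  n9 li=∅ lo=∅

Interference:
  c: {d,i,u}
  d: {c}
  i: {c,u}
  p: ∅
  u: {c,i}

N(d) = ["c"]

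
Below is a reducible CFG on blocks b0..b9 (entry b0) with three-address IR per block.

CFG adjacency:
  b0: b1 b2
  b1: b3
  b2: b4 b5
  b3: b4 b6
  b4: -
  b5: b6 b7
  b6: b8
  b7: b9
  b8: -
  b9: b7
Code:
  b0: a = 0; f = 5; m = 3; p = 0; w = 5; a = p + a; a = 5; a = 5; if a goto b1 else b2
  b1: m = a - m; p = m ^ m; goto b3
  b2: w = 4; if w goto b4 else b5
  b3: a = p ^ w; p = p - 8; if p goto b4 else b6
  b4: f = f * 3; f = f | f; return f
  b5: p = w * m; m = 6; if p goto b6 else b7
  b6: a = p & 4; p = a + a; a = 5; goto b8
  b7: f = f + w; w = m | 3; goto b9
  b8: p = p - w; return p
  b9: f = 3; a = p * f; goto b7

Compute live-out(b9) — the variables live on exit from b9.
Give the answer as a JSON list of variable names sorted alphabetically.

Per-block:
  b0: def={a,f,m,p,w} ue=∅
  b1: def={m,p} ue={a,m}
  b2: def={w} ue=∅
  b3: def={a,p} ue={p,w}
  b4: def={f} ue={f}
  b5: def={m,p} ue={m,w}
  b6: def={a,p} ue={p}
  b7: def={f,w} ue={f,m,w}
  b8: def={p} ue={p,w}
  b9: def={a,f} ue={p}

Backward fixpoint:
  b0 li=∅ lo={a,f,m,w}
  b1 li={a,f,m,w} lo={f,p,w}
  b2 li={f,m} lo={f,m,w}
  b3 li={f,p,w} lo={f,p,w}
  b4 li={f} lo=∅
  b5 li={f,m,w} lo={f,m,p,w}
  b6 li={p,w} lo={p,w}
  b7 li={f,m,p,w} lo={m,p,w}
  b8 li={p,w} lo=∅
  b9 li={m,p,w} lo={f,m,p,w}

live-out(b9) = ["f", "m", "p", "w"]

Answer: ["f", "m", "p", "w"]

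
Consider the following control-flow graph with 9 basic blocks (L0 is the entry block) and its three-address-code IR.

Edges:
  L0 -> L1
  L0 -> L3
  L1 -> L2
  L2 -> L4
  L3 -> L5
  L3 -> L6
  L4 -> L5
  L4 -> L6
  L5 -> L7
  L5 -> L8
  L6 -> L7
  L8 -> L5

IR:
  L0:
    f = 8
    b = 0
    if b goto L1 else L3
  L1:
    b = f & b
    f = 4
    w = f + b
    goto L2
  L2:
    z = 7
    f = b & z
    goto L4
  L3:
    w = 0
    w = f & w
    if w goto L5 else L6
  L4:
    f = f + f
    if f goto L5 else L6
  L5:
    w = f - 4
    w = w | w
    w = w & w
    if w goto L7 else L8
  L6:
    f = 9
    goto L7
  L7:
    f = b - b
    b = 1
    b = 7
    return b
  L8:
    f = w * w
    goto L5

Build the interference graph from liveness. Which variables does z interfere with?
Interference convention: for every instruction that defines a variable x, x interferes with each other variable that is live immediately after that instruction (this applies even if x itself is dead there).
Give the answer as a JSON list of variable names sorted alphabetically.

def/use:
  L0: def={b,f} ue=∅
  L1: def={b,f,w} ue={b,f}
  L2: def={f,z} ue={b}
  L3: def={w} ue={f}
  L4: def={f} ue={f}
  L5: def={w} ue={f}
  L6: def={f} ue=∅
  L7: def={b,f} ue={b}
  L8: def={f} ue={w}

Liveness:
  L0 li=∅ lo={b,f}
  L1 li={b,f} lo={b}
  L2 li={b} lo={b,f}
  L3 li={b,f} lo={b,f}
  L4 li={b,f} lo={b,f}
  L5 li={b,f} lo={b,w}
  L6 li={b} lo={b}
  L7 li={b} lo=∅
  L8 li={b,w} lo={b,f}

Interfere edges:
  b↔{f,w,z}
  f↔{b,w}
  w↔{b,f}
  z↔{b}

N(z) = ["b"]

Answer: ["b"]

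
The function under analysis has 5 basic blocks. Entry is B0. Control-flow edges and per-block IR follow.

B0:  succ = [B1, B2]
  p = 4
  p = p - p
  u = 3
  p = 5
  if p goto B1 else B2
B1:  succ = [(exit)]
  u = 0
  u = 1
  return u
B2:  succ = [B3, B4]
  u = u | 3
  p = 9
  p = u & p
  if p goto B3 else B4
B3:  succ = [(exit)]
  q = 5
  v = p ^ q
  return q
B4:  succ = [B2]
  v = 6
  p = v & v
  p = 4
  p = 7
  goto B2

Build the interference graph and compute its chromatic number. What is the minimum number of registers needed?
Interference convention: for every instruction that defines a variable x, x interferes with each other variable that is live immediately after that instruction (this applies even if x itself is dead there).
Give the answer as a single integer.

Answer: 2

Analysis:
Block summaries:
  B0: def={p,u} ue=∅
  B1: def={u} ue=∅
  B2: def={p,u} ue={u}
  B3: def={q,v} ue={p}
  B4: def={p,v} ue=∅

Live sets:
  B0 li=∅ lo={u}
  B1 li=∅ lo=∅
  B2 li={u} lo={p,u}
  B3 li={p} lo=∅
  B4 li={u} lo={u}

Interfere edges:
  p↔{q,u}
  q↔{p,v}
  u↔{p,v}
  v↔{q,u}

Registers:
  clique {p,q} ⇒ need ≥ 2
  2-colouring: c0={p,v}  c1={q,u}
  χ = 2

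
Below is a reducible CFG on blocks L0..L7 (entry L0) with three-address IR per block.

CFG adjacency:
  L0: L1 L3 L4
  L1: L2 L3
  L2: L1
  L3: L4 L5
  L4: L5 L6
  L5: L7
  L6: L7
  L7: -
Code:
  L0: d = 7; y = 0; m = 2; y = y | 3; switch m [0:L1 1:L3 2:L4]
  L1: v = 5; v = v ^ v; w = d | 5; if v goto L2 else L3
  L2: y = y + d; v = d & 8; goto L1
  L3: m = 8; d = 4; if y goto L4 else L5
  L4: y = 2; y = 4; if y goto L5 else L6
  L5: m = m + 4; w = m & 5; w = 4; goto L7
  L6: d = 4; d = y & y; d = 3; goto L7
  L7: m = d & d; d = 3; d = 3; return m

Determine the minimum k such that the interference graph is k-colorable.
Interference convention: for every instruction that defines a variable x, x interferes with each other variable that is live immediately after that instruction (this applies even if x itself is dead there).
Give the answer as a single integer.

Answer: 4

Derivation:
Block summaries:
  L0: def={d,m,y} ue=∅
  L1: def={v,w} ue={d}
  L2: def={v,y} ue={d,y}
  L3: def={d,m} ue={y}
  L4: def={y} ue=∅
  L5: def={m,w} ue={m}
  L6: def={d} ue={y}
  L7: def={d,m} ue={d}

Backward fixpoint:
  L0 li=∅ lo={d,m,y}
  L1 li={d,y} lo={d,y}
  L2 li={d,y} lo={d,y}
  L3 li={y} lo={d,m}
  L4 li={d,m} lo={d,m,y}
  L5 li={d,m} lo={d}
  L6 li={y} lo={d}
  L7 li={d} lo=∅

Conflict graph:
  d: {m,v,w,y}
  m: {d,y}
  v: {d,w,y}
  w: {d,v,y}
  y: {d,m,v,w}

Registers:
  clique {d,v,w,y} ⇒ need ≥ 4
  assign d→c0 m→c2 v→c2 w→c3 y→c1 — no edge inside a register ⇒ χ ≤ 4
  χ = 4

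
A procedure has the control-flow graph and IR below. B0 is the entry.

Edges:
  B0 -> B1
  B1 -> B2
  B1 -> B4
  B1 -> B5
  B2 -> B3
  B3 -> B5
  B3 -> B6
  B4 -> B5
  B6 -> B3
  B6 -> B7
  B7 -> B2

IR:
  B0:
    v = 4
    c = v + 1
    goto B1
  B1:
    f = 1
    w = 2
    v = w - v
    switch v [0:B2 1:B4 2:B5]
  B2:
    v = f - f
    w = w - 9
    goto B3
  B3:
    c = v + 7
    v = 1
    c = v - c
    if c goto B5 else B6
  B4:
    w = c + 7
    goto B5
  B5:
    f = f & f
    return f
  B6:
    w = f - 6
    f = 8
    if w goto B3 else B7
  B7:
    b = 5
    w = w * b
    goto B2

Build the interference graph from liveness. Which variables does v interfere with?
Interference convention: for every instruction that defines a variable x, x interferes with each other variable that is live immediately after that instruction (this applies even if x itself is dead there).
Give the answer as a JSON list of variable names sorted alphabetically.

Block summaries:
  B0: def={c,v} ue=∅
  B1: def={f,v,w} ue={v}
  B2: def={v,w} ue={f,w}
  B3: def={c,v} ue={v}
  B4: def={w} ue={c}
  B5: def={f} ue={f}
  B6: def={f,w} ue={f}
  B7: def={b,w} ue={w}

Live sets:
  B0 li=∅ lo={c,v}
  B1 li={c,v} lo={c,f,w}
  B2 li={f,w} lo={f,v}
  B3 li={f,v} lo={f,v}
  B4 li={c,f} lo={f}
  B5 li={f} lo=∅
  B6 li={f,v} lo={f,v,w}
  B7 li={f,w} lo={f,w}

Conflict graph:
  b — {f,w}
  c — {f,v,w}
  f — {b,c,v,w}
  v — {c,f,w}
  w — {b,c,f,v}

N(v) = ["c", "f", "w"]

Answer: ["c", "f", "w"]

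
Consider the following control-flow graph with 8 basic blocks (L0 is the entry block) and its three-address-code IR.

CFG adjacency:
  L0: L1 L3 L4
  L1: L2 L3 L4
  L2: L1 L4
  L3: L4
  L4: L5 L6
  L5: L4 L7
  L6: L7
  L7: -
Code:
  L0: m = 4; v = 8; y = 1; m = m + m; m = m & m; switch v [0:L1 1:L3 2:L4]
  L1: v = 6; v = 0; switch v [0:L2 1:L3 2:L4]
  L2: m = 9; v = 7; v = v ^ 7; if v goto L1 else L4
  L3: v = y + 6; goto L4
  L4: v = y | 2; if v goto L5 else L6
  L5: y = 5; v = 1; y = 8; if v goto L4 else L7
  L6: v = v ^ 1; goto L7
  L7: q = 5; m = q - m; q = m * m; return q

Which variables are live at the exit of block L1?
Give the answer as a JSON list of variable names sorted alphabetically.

Per-block:
  L0: def={m,v,y} ue=∅
  L1: def={v} ue=∅
  L2: def={m,v} ue=∅
  L3: def={v} ue={y}
  L4: def={v} ue={y}
  L5: def={v,y} ue=∅
  L6: def={v} ue={v}
  L7: def={m,q} ue={m}

Liveness:
  L0 li=∅ lo={m,y}
  L1 li={m,y} lo={m,y}
  L2 li={y} lo={m,y}
  L3 li={m,y} lo={m,y}
  L4 li={m,y} lo={m,v}
  L5 li={m} lo={m,y}
  L6 li={m,v} lo={m}
  L7 li={m} lo=∅

live-out(L1) = ["m", "y"]

Answer: ["m", "y"]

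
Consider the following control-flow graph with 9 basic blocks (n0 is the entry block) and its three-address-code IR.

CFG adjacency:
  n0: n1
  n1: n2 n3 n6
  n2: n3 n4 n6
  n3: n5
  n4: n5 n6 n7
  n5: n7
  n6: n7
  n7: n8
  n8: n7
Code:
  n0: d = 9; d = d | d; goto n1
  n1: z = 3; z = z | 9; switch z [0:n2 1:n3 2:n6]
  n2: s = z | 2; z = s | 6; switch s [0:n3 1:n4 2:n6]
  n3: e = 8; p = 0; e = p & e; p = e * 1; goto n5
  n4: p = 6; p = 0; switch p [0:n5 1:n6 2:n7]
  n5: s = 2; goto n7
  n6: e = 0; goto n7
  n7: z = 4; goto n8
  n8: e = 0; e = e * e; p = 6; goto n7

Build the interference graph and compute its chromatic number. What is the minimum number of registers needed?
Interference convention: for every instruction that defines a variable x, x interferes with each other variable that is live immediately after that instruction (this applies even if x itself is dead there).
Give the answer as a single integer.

Per-block:
  n0: def={d} ue=∅
  n1: def={z} ue=∅
  n2: def={s,z} ue={z}
  n3: def={e,p} ue=∅
  n4: def={p} ue=∅
  n5: def={s} ue=∅
  n6: def={e} ue=∅
  n7: def={z} ue=∅
  n8: def={e,p} ue=∅

Live sets:
  n0: in=∅ out=∅
  n1: in=∅ out={z}
  n2: in={z} out=∅
  n3: in=∅ out=∅
  n4: in=∅ out=∅
  n5: in=∅ out=∅
  n6: in=∅ out=∅
  n7: in=∅ out=∅
  n8: in=∅ out=∅

Interfere edges:
  d: ∅
  e: {p}
  p: {e}
  s: {z}
  z: {s}

Registers:
  {e,p} pairwise interfere (2-clique) ⇒ χ ≥ 2
  assign d→c0 e→c0 p→c1 s→c0 z→c1 — no edge inside a register ⇒ χ ≤ 2
  χ = 2

Answer: 2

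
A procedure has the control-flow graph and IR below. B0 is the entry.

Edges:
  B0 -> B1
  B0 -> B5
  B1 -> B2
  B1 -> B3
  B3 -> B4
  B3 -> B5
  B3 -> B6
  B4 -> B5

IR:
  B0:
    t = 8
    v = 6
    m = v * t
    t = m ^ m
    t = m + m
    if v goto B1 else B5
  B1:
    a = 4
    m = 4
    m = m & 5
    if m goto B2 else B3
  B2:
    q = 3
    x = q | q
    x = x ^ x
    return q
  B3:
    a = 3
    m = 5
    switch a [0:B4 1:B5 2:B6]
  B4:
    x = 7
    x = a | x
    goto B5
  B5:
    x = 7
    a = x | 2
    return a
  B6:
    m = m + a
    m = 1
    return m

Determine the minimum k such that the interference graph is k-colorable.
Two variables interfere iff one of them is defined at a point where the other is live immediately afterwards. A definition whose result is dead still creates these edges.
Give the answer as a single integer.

Answer: 3

Analysis:
Per-block:
  B0: {m,t,v} / ∅
  B1: {a,m} / ∅
  B2: {q,x} / ∅
  B3: {a,m} / ∅
  B4: {x} / {a}
  B5: {a,x} / ∅
  B6: {m} / {a,m}

Backward fixpoint:
  B0 li=∅ lo=∅
  B1 li=∅ lo=∅
  B2 li=∅ lo=∅
  B3 li=∅ lo={a,m}
  B4 li={a} lo=∅
  B5 li=∅ lo=∅
  B6 li={a,m} lo=∅

Interfere edges:
  a — {m,x}
  m — {a,t,v}
  q — {x}
  t — {m,v}
  v — {m,t}
  x — {a,q}

Chromatic number:
  {m,t,v} pairwise interfere (3-clique) ⇒ χ ≥ 3
  assign a→c1 m→c0 q→c1 t→c1 v→c2 x→c0 — no edge inside a register ⇒ χ ≤ 3
  χ = 3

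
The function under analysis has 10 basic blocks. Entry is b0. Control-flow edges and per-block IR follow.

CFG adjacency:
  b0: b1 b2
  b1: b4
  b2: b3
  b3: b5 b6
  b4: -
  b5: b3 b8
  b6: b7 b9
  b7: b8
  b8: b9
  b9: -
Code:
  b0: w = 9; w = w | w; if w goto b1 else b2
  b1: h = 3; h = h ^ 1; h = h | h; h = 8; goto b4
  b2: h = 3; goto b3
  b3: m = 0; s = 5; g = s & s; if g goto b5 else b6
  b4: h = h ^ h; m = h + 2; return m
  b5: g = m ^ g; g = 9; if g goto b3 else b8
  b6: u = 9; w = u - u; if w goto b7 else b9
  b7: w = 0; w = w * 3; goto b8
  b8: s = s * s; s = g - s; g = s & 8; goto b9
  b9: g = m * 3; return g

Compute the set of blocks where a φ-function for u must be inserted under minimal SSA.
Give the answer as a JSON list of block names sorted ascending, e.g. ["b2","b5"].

idom tree: b1←b0 b2←b0 b3←b2 b4←b1 b5←b3 b6←b3 b7←b6 b8←b3 b9←b3
Dom at joins:
  b3: preds {b2,b5}: {b0,b2} ∩ {b0,b2,b3,b5} = {b0,b2}; idom=b2
  b8: preds {b5,b7}: {b0,b2,b3,b5} ∩ {b0,b2,b3,b6,b7} = {b0,b2,b3}; idom=b3
  b9: preds {b6,b8}: {b0,b2,b3,b6} ∩ {b0,b2,b3,b8} = {b0,b2,b3}; idom=b3

Frontier:
  b3←b2: walk · to b2
  b3←b5: walk b5→b3 to b2
  b8←b5: walk b5 to b3
  b8←b7: walk b7→b6 to b3
  b9←b6: walk b6 to b3
  b9←b8: walk b8 to b3
  b0 → ∅
  b1 → ∅
  b2 → ∅
  b3 → {b3}
  b4 → ∅
  b5 → {b3,b8}
  b6 → {b8,b9}
  b7 → {b8}
  b8 → {b9}
  b9 → ∅

φ for u: defs {b6}
  DF⁺ = {b8,b9}

Answer: ["b8", "b9"]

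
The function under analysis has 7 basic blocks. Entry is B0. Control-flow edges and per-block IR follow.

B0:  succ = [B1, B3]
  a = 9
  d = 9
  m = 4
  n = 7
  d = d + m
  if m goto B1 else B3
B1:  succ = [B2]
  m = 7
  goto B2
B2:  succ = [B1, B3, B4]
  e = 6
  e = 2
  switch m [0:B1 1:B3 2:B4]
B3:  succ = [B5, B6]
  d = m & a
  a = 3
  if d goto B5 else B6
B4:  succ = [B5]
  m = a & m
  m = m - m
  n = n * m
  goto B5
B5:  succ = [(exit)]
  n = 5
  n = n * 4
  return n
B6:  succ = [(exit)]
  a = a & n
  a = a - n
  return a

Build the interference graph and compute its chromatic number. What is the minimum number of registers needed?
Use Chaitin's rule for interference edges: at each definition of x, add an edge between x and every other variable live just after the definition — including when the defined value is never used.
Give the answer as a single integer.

Answer: 4

Derivation:
def/use:
  B0: def={a,d,m,n} ue=∅
  B1: def={m} ue=∅
  B2: def={e} ue={m}
  B3: def={a,d} ue={a,m}
  B4: def={m,n} ue={a,m,n}
  B5: def={n} ue=∅
  B6: def={a} ue={a,n}

Live sets:
  B0: in=∅ out={a,m,n}
  B1: in={a,n} out={a,m,n}
  B2: in={a,m,n} out={a,m,n}
  B3: in={a,m,n} out={a,n}
  B4: in={a,m,n} out=∅
  B5: in=∅ out=∅
  B6: in={a,n} out=∅

Conflict graph:
  a — {d,e,m,n}
  d — {a,m,n}
  e — {a,m,n}
  m — {a,d,e,n}
  n — {a,d,e,m}

Registers:
  clique {a,d,m,n} ⇒ need ≥ 4
  4-colouring: r0={a}  r1={m}  r2={n}  r3={d,e}
  χ = 4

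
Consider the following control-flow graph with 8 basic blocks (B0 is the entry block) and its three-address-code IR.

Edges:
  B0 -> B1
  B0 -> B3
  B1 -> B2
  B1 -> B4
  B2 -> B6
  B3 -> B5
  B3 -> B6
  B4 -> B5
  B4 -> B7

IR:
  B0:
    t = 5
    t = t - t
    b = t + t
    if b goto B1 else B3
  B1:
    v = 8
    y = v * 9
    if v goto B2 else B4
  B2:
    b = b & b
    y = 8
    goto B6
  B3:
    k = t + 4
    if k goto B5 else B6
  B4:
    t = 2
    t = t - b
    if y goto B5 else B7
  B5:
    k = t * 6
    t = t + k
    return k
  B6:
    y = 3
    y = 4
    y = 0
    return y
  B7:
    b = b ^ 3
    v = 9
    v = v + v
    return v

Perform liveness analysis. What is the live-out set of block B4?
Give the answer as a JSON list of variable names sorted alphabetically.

Answer: ["b", "t"]

Derivation:
Per-block:
  B0 def {b,t} use ∅
  B1 def {v,y} use ∅
  B2 def {b,y} use {b}
  B3 def {k} use {t}
  B4 def {t} use {b,y}
  B5 def {k,t} use {t}
  B6 def {y} use ∅
  B7 def {b,v} use {b}

Backward fixpoint:
  live B0: ∅→{b,t}
  live B1: {b}→{b,y}
  live B2: {b}→∅
  live B3: {t}→{t}
  live B4: {b,y}→{b,t}
  live B5: {t}→∅
  live B6: ∅→∅
  live B7: {b}→∅

live-out(B4) = ["b", "t"]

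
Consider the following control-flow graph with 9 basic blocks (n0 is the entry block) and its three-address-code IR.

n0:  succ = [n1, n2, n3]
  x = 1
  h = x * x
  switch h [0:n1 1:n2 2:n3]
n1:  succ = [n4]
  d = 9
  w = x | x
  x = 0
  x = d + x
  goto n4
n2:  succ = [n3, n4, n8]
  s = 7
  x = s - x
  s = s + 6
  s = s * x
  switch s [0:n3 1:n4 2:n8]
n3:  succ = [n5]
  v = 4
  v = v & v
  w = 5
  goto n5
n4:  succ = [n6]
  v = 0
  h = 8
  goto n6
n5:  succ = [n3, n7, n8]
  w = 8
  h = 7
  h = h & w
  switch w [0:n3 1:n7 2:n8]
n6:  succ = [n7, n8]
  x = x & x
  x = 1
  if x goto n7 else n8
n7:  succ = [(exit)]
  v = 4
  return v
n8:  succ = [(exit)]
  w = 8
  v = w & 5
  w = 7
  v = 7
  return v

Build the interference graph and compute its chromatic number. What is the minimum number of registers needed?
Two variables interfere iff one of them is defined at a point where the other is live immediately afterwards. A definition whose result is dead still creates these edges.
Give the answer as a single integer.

Answer: 2

Analysis:
Per-block:
  n0: def={h,x} ue=∅
  n1: def={d,w,x} ue={x}
  n2: def={s,x} ue={x}
  n3: def={v,w} ue=∅
  n4: def={h,v} ue=∅
  n5: def={h,w} ue=∅
  n6: def={x} ue={x}
  n7: def={v} ue=∅
  n8: def={v,w} ue=∅

Live sets:
  n0 li=∅ lo={x}
  n1 li={x} lo={x}
  n2 li={x} lo={x}
  n3 li=∅ lo=∅
  n4 li={x} lo={x}
  n5 li=∅ lo=∅
  n6 li={x} lo=∅
  n7 li=∅ lo=∅
  n8 li=∅ lo=∅

Conflict graph:
  d — {w,x}
  h — {w,x}
  s — {x}
  v — {x}
  w — {d,h}
  x — {d,h,s,v}

Chromatic number:
  {d,w} pairwise interfere (2-clique) ⇒ χ ≥ 2
  2-colouring: c0={w,x}  c1={d,h,s,v}
  χ = 2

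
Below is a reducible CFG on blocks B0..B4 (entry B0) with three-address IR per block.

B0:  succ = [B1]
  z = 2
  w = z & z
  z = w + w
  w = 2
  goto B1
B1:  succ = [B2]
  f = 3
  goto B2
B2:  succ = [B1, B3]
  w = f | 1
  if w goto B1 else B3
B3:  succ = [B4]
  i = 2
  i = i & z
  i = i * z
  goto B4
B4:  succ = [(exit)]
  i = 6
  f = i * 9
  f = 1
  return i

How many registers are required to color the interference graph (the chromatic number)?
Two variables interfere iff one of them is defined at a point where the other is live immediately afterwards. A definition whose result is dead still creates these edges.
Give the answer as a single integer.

Per-block:
  B0: def={w,z} ue=∅
  B1: def={f} ue=∅
  B2: def={w} ue={f}
  B3: def={i} ue={z}
  B4: def={f,i} ue=∅

Live sets:
  live B0: ∅→{z}
  live B1: {z}→{f,z}
  live B2: {f,z}→{z}
  live B3: {z}→∅
  live B4: ∅→∅

Interference:
  f: {i,z}
  i: {f,z}
  w: {z}
  z: {f,i,w}

Chromatic number:
  clique {f,i,z} ⇒ need ≥ 3
  3-colouring: r0={z}  r1={f,w}  r2={i}
  χ = 3

Answer: 3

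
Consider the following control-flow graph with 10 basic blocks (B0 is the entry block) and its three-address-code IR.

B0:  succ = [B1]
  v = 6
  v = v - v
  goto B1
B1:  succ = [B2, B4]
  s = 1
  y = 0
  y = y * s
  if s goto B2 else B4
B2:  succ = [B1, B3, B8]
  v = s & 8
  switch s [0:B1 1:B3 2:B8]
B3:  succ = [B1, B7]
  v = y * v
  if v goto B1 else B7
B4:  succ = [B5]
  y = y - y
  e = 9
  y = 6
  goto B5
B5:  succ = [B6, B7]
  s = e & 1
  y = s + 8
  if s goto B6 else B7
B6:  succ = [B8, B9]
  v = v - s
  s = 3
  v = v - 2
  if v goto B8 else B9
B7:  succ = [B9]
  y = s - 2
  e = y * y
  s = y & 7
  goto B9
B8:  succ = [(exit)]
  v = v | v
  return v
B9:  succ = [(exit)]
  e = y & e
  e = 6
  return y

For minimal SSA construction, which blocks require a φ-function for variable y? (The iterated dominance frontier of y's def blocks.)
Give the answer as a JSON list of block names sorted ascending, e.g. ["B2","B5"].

idom tree: B1←B0 B2←B1 B3←B2 B4←B1 B5←B4 B6←B5 B7←B1 B8←B1 B9←B1
Join-block Dom:
  B1: preds {B0,B2,B3}: {B0} ∩ {B0,B1,B2} ∩ {B0,B1,B2,B3} = {B0}; idom=B0
  B7: preds {B3,B5}: {B0,B1,B2,B3} ∩ {B0,B1,B4,B5} = {B0,B1}; idom=B1
  B8: preds {B2,B6}: {B0,B1,B2} ∩ {B0,B1,B4,B5,B6} = {B0,B1}; idom=B1
  B9: preds {B6,B7}: {B0,B1,B4,B5,B6} ∩ {B0,B1,B7} = {B0,B1}; idom=B1

DF walk-up:
  B1←B0: walk · to B0
  B1←B2: walk B2→B1 to B0
  B1←B3: walk B3→B2→B1 to B0
  B7←B3: walk B3→B2 to B1
  B7←B5: walk B5→B4 to B1
  B8←B2: walk B2 to B1
  B8←B6: walk B6→B5→B4 to B1
  B9←B6: walk B6→B5→B4 to B1
  B9←B7: walk B7 to B1
  B0: DF=∅
  B1: DF={B1}
  B2: DF={B1,B7,B8}
  B3: DF={B1,B7}
  B4: DF={B7,B8,B9}
  B5: DF={B7,B8,B9}
  B6: DF={B8,B9}
  B7: DF={B9}
  B8: DF=∅
  B9: DF=∅

φ for y: defs {B1,B4,B5,B7}
  DF⁺ = {B1,B7,B8,B9}

Answer: ["B1", "B7", "B8", "B9"]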